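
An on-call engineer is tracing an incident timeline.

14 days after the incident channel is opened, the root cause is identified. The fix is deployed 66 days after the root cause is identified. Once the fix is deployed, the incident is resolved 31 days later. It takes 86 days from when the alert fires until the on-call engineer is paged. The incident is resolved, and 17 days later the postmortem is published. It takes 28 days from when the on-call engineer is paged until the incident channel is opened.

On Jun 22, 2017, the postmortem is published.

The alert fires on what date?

Oct 23, 2016

The postmortem is published: Jun 22, 2017.
The incident is resolved: Jun 22, 2017 − 17 days = Jun 5, 2017.
The fix is deployed: Jun 5, 2017 − 31 days = May 5, 2017.
The root cause is identified: May 5, 2017 − 66 days = Feb 28, 2017.
The incident channel is opened: Feb 28, 2017 − 14 days = Feb 14, 2017.
The on-call engineer is paged: Feb 14, 2017 − 28 days = Jan 17, 2017.
The alert fires: Jan 17, 2017 − 86 days = Oct 23, 2016.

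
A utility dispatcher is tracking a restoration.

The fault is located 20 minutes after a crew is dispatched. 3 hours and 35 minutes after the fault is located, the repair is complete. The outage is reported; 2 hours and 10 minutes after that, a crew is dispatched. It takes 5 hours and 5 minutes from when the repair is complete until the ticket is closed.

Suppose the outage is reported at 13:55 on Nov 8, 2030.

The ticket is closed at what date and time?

The outage is reported: 13:55 Nov 8, 2030.
A crew is dispatched: 13:55 Nov 8, 2030 + 2h10m = 16:05 Nov 8, 2030.
The fault is located: 16:05 Nov 8, 2030 + 20m = 16:25 Nov 8, 2030.
The repair is complete: 16:25 Nov 8, 2030 + 3h35m = 20:00 Nov 8, 2030.
The ticket is closed: 20:00 Nov 8, 2030 + 5h05m = 01:05 Nov 9, 2030.

01:05 on Nov 9, 2030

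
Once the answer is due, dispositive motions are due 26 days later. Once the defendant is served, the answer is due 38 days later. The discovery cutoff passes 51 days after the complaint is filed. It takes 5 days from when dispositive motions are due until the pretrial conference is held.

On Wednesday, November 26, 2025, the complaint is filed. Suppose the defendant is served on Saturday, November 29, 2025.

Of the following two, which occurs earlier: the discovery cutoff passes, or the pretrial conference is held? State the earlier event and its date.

The complaint is filed: Nov 26, 2025.
The discovery cutoff passes: Nov 26, 2025 + 51 days = Jan 16, 2026.
The defendant is served: Nov 29, 2025.
The answer is due: Nov 29, 2025 + 38 days = Jan 6, 2026.
Dispositive motions are due: Jan 6, 2026 + 26 days = Feb 1, 2026.
The pretrial conference is held: Feb 1, 2026 + 5 days = Feb 6, 2026.
Comparing: the discovery cutoff passes on Jan 16, 2026 vs the pretrial conference is held on Feb 6, 2026. Earlier: the discovery cutoff passes.

The discovery cutoff passes — Friday, January 16, 2026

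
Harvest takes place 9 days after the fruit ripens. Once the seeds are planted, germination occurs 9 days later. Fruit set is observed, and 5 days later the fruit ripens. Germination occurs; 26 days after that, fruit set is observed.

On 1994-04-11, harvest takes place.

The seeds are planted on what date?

1994-02-21

Harvest takes place: Apr 11, 1994.
The fruit ripens: Apr 11, 1994 − 9 days = Apr 2, 1994.
Fruit set is observed: Apr 2, 1994 − 5 days = Mar 28, 1994.
Germination occurs: Mar 28, 1994 − 26 days = Mar 2, 1994.
The seeds are planted: Mar 2, 1994 − 9 days = Feb 21, 1994.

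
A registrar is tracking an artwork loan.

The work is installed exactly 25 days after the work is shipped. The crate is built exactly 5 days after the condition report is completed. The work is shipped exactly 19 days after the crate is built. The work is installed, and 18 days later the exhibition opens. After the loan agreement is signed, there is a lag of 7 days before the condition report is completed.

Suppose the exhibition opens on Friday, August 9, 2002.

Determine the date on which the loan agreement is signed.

Monday, May 27, 2002

The exhibition opens: Aug 9, 2002.
The work is installed: Aug 9, 2002 − 18 days = Jul 22, 2002.
The work is shipped: Jul 22, 2002 − 25 days = Jun 27, 2002.
The crate is built: Jun 27, 2002 − 19 days = Jun 8, 2002.
The condition report is completed: Jun 8, 2002 − 5 days = Jun 3, 2002.
The loan agreement is signed: Jun 3, 2002 − 7 days = May 27, 2002.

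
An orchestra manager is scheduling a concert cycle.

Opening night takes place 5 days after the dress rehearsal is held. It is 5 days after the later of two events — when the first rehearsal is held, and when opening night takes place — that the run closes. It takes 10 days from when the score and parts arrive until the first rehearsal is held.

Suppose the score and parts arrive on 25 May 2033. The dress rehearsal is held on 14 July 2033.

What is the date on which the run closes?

The score and parts arrive: May 25, 2033.
The first rehearsal is held: May 25, 2033 + 10 days = Jun 4, 2033.
The dress rehearsal is held: Jul 14, 2033.
Opening night takes place: Jul 14, 2033 + 5 days = Jul 19, 2033.
Both prerequisites met — the first rehearsal is held (Jun 4, 2033), opening night takes place (Jul 19, 2033); the later is Jul 19, 2033.
The run closes: Jul 19, 2033 + 5 days = Jul 24, 2033.

24 July 2033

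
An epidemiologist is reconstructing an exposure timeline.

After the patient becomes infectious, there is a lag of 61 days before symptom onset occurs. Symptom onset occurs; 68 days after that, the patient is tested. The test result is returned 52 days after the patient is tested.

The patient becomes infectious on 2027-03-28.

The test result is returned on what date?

2027-09-25

The patient becomes infectious: Mar 28, 2027.
Symptom onset occurs: Mar 28, 2027 + 61 days = May 28, 2027.
The patient is tested: May 28, 2027 + 68 days = Aug 4, 2027.
The test result is returned: Aug 4, 2027 + 52 days = Sep 25, 2027.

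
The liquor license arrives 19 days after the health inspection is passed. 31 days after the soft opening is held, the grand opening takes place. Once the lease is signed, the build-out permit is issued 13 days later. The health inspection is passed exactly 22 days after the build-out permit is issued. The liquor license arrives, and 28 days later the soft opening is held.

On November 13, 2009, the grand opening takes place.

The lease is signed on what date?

The grand opening takes place: Nov 13, 2009.
The soft opening is held: Nov 13, 2009 − 31 days = Oct 13, 2009.
The liquor license arrives: Oct 13, 2009 − 28 days = Sep 15, 2009.
The health inspection is passed: Sep 15, 2009 − 19 days = Aug 27, 2009.
The build-out permit is issued: Aug 27, 2009 − 22 days = Aug 5, 2009.
The lease is signed: Aug 5, 2009 − 13 days = Jul 23, 2009.

July 23, 2009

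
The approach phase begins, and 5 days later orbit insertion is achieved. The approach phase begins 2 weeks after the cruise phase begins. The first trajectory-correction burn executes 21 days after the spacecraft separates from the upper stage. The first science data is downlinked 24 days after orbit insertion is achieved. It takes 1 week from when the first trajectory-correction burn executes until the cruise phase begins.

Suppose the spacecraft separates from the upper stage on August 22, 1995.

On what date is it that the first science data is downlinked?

November 1, 1995

The spacecraft separates from the upper stage: Aug 22, 1995.
The first trajectory-correction burn executes: Aug 22, 1995 + 21 days = Sep 12, 1995.
The cruise phase begins: Sep 12, 1995 + 1 week = Sep 19, 1995.
The approach phase begins: Sep 19, 1995 + 2 weeks = Oct 3, 1995.
Orbit insertion is achieved: Oct 3, 1995 + 5 days = Oct 8, 1995.
The first science data is downlinked: Oct 8, 1995 + 24 days = Nov 1, 1995.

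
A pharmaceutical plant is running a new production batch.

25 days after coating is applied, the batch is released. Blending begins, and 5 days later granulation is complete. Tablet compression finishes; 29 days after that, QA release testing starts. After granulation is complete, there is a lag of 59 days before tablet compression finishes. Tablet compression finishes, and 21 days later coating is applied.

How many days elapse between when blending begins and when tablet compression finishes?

Causal path: blending begins → granulation is complete → tablet compression finishes.
Total delay along the path: 5 + 59 = 64 days.

64 days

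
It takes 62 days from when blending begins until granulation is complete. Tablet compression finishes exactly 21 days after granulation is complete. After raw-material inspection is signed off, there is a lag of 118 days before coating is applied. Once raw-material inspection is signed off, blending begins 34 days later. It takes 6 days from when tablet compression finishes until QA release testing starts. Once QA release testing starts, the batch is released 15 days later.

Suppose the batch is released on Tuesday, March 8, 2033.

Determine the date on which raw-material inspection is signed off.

Thursday, October 21, 2032

The batch is released: Mar 8, 2033.
QA release testing starts: Mar 8, 2033 − 15 days = Feb 21, 2033.
Tablet compression finishes: Feb 21, 2033 − 6 days = Feb 15, 2033.
Granulation is complete: Feb 15, 2033 − 21 days = Jan 25, 2033.
Blending begins: Jan 25, 2033 − 62 days = Nov 24, 2032.
Raw-material inspection is signed off: Nov 24, 2032 − 34 days = Oct 21, 2032.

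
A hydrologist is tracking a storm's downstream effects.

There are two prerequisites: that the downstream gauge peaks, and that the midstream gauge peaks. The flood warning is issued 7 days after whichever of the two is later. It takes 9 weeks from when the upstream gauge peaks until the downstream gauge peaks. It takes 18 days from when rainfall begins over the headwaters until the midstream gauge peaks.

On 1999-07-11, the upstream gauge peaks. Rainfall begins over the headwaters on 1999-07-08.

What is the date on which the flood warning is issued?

1999-09-19

The upstream gauge peaks: Jul 11, 1999.
The downstream gauge peaks: Jul 11, 1999 + 9 weeks = Sep 12, 1999.
Rainfall begins over the headwaters: Jul 8, 1999.
The midstream gauge peaks: Jul 8, 1999 + 18 days = Jul 26, 1999.
Both prerequisites met — the downstream gauge peaks (Sep 12, 1999), the midstream gauge peaks (Jul 26, 1999); the later is Sep 12, 1999.
The flood warning is issued: Sep 12, 1999 + 7 days = Sep 19, 1999.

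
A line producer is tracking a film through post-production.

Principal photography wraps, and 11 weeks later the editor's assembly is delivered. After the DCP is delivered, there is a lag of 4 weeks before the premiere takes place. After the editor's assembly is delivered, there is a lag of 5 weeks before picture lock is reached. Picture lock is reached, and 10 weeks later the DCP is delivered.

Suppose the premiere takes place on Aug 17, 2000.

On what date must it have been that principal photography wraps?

Jan 20, 2000

The premiere takes place: Aug 17, 2000.
The DCP is delivered: Aug 17, 2000 − 4 weeks = Jul 20, 2000.
Picture lock is reached: Jul 20, 2000 − 10 weeks = May 11, 2000.
The editor's assembly is delivered: May 11, 2000 − 5 weeks = Apr 6, 2000.
Principal photography wraps: Apr 6, 2000 − 11 weeks = Jan 20, 2000.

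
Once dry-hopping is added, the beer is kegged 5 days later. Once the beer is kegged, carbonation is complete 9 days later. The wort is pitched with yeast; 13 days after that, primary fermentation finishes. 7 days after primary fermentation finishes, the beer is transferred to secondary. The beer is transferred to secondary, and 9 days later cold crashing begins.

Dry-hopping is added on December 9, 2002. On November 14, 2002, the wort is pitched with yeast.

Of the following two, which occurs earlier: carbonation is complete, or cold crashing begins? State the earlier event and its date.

Cold crashing begins — December 13, 2002

Dry-hopping is added: Dec 9, 2002.
The beer is kegged: Dec 9, 2002 + 5 days = Dec 14, 2002.
Carbonation is complete: Dec 14, 2002 + 9 days = Dec 23, 2002.
The wort is pitched with yeast: Nov 14, 2002.
Primary fermentation finishes: Nov 14, 2002 + 13 days = Nov 27, 2002.
The beer is transferred to secondary: Nov 27, 2002 + 7 days = Dec 4, 2002.
Cold crashing begins: Dec 4, 2002 + 9 days = Dec 13, 2002.
Comparing: carbonation is complete on Dec 23, 2002 vs cold crashing begins on Dec 13, 2002. Earlier: cold crashing begins.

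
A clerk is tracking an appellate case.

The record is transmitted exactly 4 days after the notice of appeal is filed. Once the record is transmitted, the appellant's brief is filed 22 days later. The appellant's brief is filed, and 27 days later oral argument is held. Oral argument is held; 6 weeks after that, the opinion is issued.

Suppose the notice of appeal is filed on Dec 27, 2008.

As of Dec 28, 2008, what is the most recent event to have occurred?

The notice of appeal is filed: Dec 27, 2008.
The record is transmitted: Dec 27, 2008 + 4 days = Dec 31, 2008.
The appellant's brief is filed: Dec 31, 2008 + 22 days = Jan 22, 2009.
Oral argument is held: Jan 22, 2009 + 27 days = Feb 18, 2009.
The opinion is issued: Feb 18, 2009 + 6 weeks = Apr 1, 2009.
Dec 28, 2008 falls between when the notice of appeal is filed (Dec 27, 2008) and when the record is transmitted (Dec 31, 2008).

The notice of appeal is filed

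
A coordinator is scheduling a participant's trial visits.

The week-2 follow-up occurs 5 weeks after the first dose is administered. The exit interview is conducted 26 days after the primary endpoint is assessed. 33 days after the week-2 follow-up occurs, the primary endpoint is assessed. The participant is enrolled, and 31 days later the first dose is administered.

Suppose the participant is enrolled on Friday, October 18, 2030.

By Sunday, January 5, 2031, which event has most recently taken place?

The participant is enrolled: Oct 18, 2030.
The first dose is administered: Oct 18, 2030 + 31 days = Nov 18, 2030.
The week-2 follow-up occurs: Nov 18, 2030 + 5 weeks = Dec 23, 2030.
The primary endpoint is assessed: Dec 23, 2030 + 33 days = Jan 25, 2031.
The exit interview is conducted: Jan 25, 2031 + 26 days = Feb 20, 2031.
Jan 5, 2031 falls between when the week-2 follow-up occurs (Dec 23, 2030) and when the primary endpoint is assessed (Jan 25, 2031).

The week-2 follow-up occurs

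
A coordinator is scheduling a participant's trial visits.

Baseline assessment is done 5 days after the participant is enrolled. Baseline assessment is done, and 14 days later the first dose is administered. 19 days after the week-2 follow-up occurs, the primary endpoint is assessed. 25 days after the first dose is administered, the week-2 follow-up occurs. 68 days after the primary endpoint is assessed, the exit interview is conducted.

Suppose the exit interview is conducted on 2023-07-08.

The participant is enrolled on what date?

2023-02-27

The exit interview is conducted: Jul 8, 2023.
The primary endpoint is assessed: Jul 8, 2023 − 68 days = May 1, 2023.
The week-2 follow-up occurs: May 1, 2023 − 19 days = Apr 12, 2023.
The first dose is administered: Apr 12, 2023 − 25 days = Mar 18, 2023.
Baseline assessment is done: Mar 18, 2023 − 14 days = Mar 4, 2023.
The participant is enrolled: Mar 4, 2023 − 5 days = Feb 27, 2023.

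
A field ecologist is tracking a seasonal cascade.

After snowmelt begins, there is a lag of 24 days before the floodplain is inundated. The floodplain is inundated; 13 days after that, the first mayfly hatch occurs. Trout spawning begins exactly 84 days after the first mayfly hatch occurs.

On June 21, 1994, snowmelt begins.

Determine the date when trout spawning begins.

Snowmelt begins: Jun 21, 1994.
The floodplain is inundated: Jun 21, 1994 + 24 days = Jul 15, 1994.
The first mayfly hatch occurs: Jul 15, 1994 + 13 days = Jul 28, 1994.
Trout spawning begins: Jul 28, 1994 + 84 days = Oct 20, 1994.

October 20, 1994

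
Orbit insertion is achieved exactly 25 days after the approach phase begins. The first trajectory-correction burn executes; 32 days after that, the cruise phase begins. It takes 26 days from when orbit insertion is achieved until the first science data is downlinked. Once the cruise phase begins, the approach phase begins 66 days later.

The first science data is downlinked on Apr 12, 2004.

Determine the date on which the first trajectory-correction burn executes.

The first science data is downlinked: Apr 12, 2004.
Orbit insertion is achieved: Apr 12, 2004 − 26 days = Mar 17, 2004.
The approach phase begins: Mar 17, 2004 − 25 days = Feb 21, 2004.
The cruise phase begins: Feb 21, 2004 − 66 days = Dec 17, 2003.
The first trajectory-correction burn executes: Dec 17, 2003 − 32 days = Nov 15, 2003.

Nov 15, 2003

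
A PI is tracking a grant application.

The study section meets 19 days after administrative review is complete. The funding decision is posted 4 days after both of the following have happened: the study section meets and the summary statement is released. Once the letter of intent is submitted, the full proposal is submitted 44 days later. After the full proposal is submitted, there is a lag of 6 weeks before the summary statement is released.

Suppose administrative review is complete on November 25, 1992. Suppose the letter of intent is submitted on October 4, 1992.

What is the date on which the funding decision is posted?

January 2, 1993

Administrative review is complete: Nov 25, 1992.
The study section meets: Nov 25, 1992 + 19 days = Dec 14, 1992.
The letter of intent is submitted: Oct 4, 1992.
The full proposal is submitted: Oct 4, 1992 + 44 days = Nov 17, 1992.
The summary statement is released: Nov 17, 1992 + 6 weeks = Dec 29, 1992.
Both prerequisites met — the study section meets (Dec 14, 1992), the summary statement is released (Dec 29, 1992); the later is Dec 29, 1992.
The funding decision is posted: Dec 29, 1992 + 4 days = Jan 2, 1993.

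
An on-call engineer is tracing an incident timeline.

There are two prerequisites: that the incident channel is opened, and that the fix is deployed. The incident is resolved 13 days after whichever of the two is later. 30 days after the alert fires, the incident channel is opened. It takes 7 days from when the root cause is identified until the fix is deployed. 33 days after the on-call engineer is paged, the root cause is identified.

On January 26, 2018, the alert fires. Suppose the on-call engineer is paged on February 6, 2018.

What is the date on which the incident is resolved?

The alert fires: Jan 26, 2018.
The incident channel is opened: Jan 26, 2018 + 30 days = Feb 25, 2018.
The on-call engineer is paged: Feb 6, 2018.
The root cause is identified: Feb 6, 2018 + 33 days = Mar 11, 2018.
The fix is deployed: Mar 11, 2018 + 7 days = Mar 18, 2018.
Both prerequisites met — the incident channel is opened (Feb 25, 2018), the fix is deployed (Mar 18, 2018); the later is Mar 18, 2018.
The incident is resolved: Mar 18, 2018 + 13 days = Mar 31, 2018.

March 31, 2018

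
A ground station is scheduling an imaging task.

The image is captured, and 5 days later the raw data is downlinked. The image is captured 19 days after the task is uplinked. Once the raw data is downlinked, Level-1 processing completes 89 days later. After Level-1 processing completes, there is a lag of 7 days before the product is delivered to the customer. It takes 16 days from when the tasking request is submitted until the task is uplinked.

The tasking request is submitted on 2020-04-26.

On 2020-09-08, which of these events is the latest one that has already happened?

Level-1 processing completes

The tasking request is submitted: Apr 26, 2020.
The task is uplinked: Apr 26, 2020 + 16 days = May 12, 2020.
The image is captured: May 12, 2020 + 19 days = May 31, 2020.
The raw data is downlinked: May 31, 2020 + 5 days = Jun 5, 2020.
Level-1 processing completes: Jun 5, 2020 + 89 days = Sep 2, 2020.
The product is delivered to the customer: Sep 2, 2020 + 7 days = Sep 9, 2020.
Sep 8, 2020 falls between when Level-1 processing completes (Sep 2, 2020) and when the product is delivered to the customer (Sep 9, 2020).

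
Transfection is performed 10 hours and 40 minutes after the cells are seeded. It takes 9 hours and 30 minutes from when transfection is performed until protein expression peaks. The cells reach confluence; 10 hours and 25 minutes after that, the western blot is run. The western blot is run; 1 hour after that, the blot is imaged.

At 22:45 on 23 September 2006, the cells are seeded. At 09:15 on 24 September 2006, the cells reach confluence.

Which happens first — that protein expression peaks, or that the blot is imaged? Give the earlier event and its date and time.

Protein expression peaks — 18:55 on 24 September 2006

The cells are seeded: 22:45 Sep 23, 2006.
Transfection is performed: 22:45 Sep 23, 2006 + 10h40m = 09:25 Sep 24, 2006.
Protein expression peaks: 09:25 Sep 24, 2006 + 9h30m = 18:55 Sep 24, 2006.
The cells reach confluence: 09:15 Sep 24, 2006.
The western blot is run: 09:15 Sep 24, 2006 + 10h25m = 19:40 Sep 24, 2006.
The blot is imaged: 19:40 Sep 24, 2006 + 1h = 20:40 Sep 24, 2006.
Comparing: protein expression peaks at 18:55 Sep 24, 2006 vs the blot is imaged at 20:40 Sep 24, 2006. Earlier: protein expression peaks.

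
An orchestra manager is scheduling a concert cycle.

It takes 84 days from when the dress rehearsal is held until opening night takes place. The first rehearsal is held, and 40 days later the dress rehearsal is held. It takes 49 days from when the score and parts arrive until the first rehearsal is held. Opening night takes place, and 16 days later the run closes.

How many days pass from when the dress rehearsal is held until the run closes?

Causal path: the dress rehearsal is held → opening night takes place → the run closes.
Total delay along the path: 84 + 16 = 100 days.

100 days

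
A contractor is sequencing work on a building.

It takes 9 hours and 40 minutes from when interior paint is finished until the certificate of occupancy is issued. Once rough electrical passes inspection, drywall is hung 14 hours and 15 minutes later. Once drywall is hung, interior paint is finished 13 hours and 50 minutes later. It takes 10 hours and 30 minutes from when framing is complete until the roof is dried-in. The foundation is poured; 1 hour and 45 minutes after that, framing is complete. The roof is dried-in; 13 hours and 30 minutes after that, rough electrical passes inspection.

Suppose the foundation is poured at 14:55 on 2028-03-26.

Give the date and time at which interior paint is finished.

The foundation is poured: 14:55 Mar 26, 2028.
Framing is complete: 14:55 Mar 26, 2028 + 1h45m = 16:40 Mar 26, 2028.
The roof is dried-in: 16:40 Mar 26, 2028 + 10h30m = 03:10 Mar 27, 2028.
Rough electrical passes inspection: 03:10 Mar 27, 2028 + 13h30m = 16:40 Mar 27, 2028.
Drywall is hung: 16:40 Mar 27, 2028 + 14h15m = 06:55 Mar 28, 2028.
Interior paint is finished: 06:55 Mar 28, 2028 + 13h50m = 20:45 Mar 28, 2028.

20:45 on 2028-03-28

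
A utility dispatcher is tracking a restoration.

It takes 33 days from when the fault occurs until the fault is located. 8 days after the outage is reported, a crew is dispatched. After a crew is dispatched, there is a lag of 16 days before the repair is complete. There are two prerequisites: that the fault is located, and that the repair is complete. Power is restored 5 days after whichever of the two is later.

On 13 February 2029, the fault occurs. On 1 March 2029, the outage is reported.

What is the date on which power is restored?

30 March 2029

The fault occurs: Feb 13, 2029.
The fault is located: Feb 13, 2029 + 33 days = Mar 18, 2029.
The outage is reported: Mar 1, 2029.
A crew is dispatched: Mar 1, 2029 + 8 days = Mar 9, 2029.
The repair is complete: Mar 9, 2029 + 16 days = Mar 25, 2029.
Both prerequisites met — the fault is located (Mar 18, 2029), the repair is complete (Mar 25, 2029); the later is Mar 25, 2029.
Power is restored: Mar 25, 2029 + 5 days = Mar 30, 2029.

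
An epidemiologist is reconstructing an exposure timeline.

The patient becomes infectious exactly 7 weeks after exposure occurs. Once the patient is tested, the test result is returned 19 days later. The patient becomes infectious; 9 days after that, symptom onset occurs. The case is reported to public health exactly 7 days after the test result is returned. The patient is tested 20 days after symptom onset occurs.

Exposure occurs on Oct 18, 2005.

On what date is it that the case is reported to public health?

Jan 30, 2006

Exposure occurs: Oct 18, 2005.
The patient becomes infectious: Oct 18, 2005 + 7 weeks = Dec 6, 2005.
Symptom onset occurs: Dec 6, 2005 + 9 days = Dec 15, 2005.
The patient is tested: Dec 15, 2005 + 20 days = Jan 4, 2006.
The test result is returned: Jan 4, 2006 + 19 days = Jan 23, 2006.
The case is reported to public health: Jan 23, 2006 + 7 days = Jan 30, 2006.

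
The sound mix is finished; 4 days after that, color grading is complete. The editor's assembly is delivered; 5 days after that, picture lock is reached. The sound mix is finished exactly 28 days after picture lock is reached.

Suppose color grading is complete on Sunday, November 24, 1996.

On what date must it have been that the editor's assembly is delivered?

Color grading is complete: Nov 24, 1996.
The sound mix is finished: Nov 24, 1996 − 4 days = Nov 20, 1996.
Picture lock is reached: Nov 20, 1996 − 28 days = Oct 23, 1996.
The editor's assembly is delivered: Oct 23, 1996 − 5 days = Oct 18, 1996.

Friday, October 18, 1996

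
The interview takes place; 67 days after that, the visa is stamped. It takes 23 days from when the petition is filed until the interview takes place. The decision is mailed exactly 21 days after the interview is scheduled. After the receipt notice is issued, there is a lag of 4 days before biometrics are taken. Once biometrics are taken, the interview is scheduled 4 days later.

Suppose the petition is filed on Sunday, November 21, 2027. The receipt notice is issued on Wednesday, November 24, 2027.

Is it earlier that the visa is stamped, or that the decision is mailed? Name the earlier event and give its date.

The petition is filed: Nov 21, 2027.
The interview takes place: Nov 21, 2027 + 23 days = Dec 14, 2027.
The visa is stamped: Dec 14, 2027 + 67 days = Feb 19, 2028.
The receipt notice is issued: Nov 24, 2027.
Biometrics are taken: Nov 24, 2027 + 4 days = Nov 28, 2027.
The interview is scheduled: Nov 28, 2027 + 4 days = Dec 2, 2027.
The decision is mailed: Dec 2, 2027 + 21 days = Dec 23, 2027.
Comparing: the visa is stamped on Feb 19, 2028 vs the decision is mailed on Dec 23, 2027. Earlier: the decision is mailed.

The decision is mailed — Thursday, December 23, 2027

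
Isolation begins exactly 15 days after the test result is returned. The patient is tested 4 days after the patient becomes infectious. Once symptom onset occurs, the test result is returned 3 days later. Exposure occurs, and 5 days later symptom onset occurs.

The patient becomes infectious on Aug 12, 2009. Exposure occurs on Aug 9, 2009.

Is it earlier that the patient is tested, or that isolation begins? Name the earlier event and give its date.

The patient becomes infectious: Aug 12, 2009.
The patient is tested: Aug 12, 2009 + 4 days = Aug 16, 2009.
Exposure occurs: Aug 9, 2009.
Symptom onset occurs: Aug 9, 2009 + 5 days = Aug 14, 2009.
The test result is returned: Aug 14, 2009 + 3 days = Aug 17, 2009.
Isolation begins: Aug 17, 2009 + 15 days = Sep 1, 2009.
Comparing: the patient is tested on Aug 16, 2009 vs isolation begins on Sep 1, 2009. Earlier: the patient is tested.

The patient is tested — Aug 16, 2009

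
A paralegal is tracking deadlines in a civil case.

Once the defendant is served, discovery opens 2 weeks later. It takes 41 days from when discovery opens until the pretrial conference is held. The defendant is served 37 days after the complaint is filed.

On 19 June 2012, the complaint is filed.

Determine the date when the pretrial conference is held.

The complaint is filed: Jun 19, 2012.
The defendant is served: Jun 19, 2012 + 37 days = Jul 26, 2012.
Discovery opens: Jul 26, 2012 + 2 weeks = Aug 9, 2012.
The pretrial conference is held: Aug 9, 2012 + 41 days = Sep 19, 2012.

19 September 2012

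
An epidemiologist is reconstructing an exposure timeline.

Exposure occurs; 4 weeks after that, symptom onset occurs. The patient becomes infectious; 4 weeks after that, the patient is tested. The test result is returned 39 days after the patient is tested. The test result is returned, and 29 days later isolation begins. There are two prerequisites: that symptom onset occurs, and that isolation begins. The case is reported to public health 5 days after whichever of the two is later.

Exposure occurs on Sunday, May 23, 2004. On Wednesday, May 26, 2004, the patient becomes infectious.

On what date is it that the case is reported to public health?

Exposure occurs: May 23, 2004.
Symptom onset occurs: May 23, 2004 + 4 weeks = Jun 20, 2004.
The patient becomes infectious: May 26, 2004.
The patient is tested: May 26, 2004 + 4 weeks = Jun 23, 2004.
The test result is returned: Jun 23, 2004 + 39 days = Aug 1, 2004.
Isolation begins: Aug 1, 2004 + 29 days = Aug 30, 2004.
Both prerequisites met — symptom onset occurs (Jun 20, 2004), isolation begins (Aug 30, 2004); the later is Aug 30, 2004.
The case is reported to public health: Aug 30, 2004 + 5 days = Sep 4, 2004.

Saturday, September 4, 2004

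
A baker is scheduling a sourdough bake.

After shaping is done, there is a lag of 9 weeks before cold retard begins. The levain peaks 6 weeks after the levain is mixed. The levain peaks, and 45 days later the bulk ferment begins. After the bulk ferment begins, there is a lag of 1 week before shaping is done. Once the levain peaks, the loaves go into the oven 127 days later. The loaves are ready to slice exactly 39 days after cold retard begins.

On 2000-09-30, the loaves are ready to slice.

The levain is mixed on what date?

2000-03-18

The loaves are ready to slice: Sep 30, 2000.
Cold retard begins: Sep 30, 2000 − 39 days = Aug 22, 2000.
Shaping is done: Aug 22, 2000 − 9 weeks = Jun 20, 2000.
The bulk ferment begins: Jun 20, 2000 − 1 week = Jun 13, 2000.
The levain peaks: Jun 13, 2000 − 45 days = Apr 29, 2000.
The levain is mixed: Apr 29, 2000 − 6 weeks = Mar 18, 2000.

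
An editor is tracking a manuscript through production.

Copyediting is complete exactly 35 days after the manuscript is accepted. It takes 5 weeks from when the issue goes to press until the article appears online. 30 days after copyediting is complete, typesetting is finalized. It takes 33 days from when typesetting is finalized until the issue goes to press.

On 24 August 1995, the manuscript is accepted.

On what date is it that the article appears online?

4 January 1996

The manuscript is accepted: Aug 24, 1995.
Copyediting is complete: Aug 24, 1995 + 35 days = Sep 28, 1995.
Typesetting is finalized: Sep 28, 1995 + 30 days = Oct 28, 1995.
The issue goes to press: Oct 28, 1995 + 33 days = Nov 30, 1995.
The article appears online: Nov 30, 1995 + 5 weeks = Jan 4, 1996.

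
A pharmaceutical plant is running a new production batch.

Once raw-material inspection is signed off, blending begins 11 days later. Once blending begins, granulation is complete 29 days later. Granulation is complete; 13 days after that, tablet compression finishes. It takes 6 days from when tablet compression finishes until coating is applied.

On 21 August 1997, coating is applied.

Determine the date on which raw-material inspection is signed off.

23 June 1997

Coating is applied: Aug 21, 1997.
Tablet compression finishes: Aug 21, 1997 − 6 days = Aug 15, 1997.
Granulation is complete: Aug 15, 1997 − 13 days = Aug 2, 1997.
Blending begins: Aug 2, 1997 − 29 days = Jul 4, 1997.
Raw-material inspection is signed off: Jul 4, 1997 − 11 days = Jun 23, 1997.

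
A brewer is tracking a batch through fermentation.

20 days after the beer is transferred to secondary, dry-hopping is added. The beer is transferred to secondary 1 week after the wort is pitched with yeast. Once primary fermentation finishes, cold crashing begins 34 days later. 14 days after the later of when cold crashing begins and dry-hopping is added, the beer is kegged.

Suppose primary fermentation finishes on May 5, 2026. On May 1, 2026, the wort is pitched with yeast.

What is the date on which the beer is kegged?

June 22, 2026

Primary fermentation finishes: May 5, 2026.
Cold crashing begins: May 5, 2026 + 34 days = Jun 8, 2026.
The wort is pitched with yeast: May 1, 2026.
The beer is transferred to secondary: May 1, 2026 + 1 week = May 8, 2026.
Dry-hopping is added: May 8, 2026 + 20 days = May 28, 2026.
Both prerequisites met — cold crashing begins (Jun 8, 2026), dry-hopping is added (May 28, 2026); the later is Jun 8, 2026.
The beer is kegged: Jun 8, 2026 + 14 days = Jun 22, 2026.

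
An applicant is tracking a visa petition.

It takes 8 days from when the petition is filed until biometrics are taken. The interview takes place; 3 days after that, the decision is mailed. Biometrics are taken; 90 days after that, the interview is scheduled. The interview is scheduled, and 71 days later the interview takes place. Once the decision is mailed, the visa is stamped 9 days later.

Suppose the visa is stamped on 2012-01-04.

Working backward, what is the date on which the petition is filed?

The visa is stamped: Jan 4, 2012.
The decision is mailed: Jan 4, 2012 − 9 days = Dec 26, 2011.
The interview takes place: Dec 26, 2011 − 3 days = Dec 23, 2011.
The interview is scheduled: Dec 23, 2011 − 71 days = Oct 13, 2011.
Biometrics are taken: Oct 13, 2011 − 90 days = Jul 15, 2011.
The petition is filed: Jul 15, 2011 − 8 days = Jul 7, 2011.

2011-07-07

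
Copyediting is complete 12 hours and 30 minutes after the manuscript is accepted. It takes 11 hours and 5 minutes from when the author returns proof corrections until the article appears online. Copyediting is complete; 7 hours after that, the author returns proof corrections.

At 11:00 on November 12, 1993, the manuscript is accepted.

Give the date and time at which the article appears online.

The manuscript is accepted: 11:00 Nov 12, 1993.
Copyediting is complete: 11:00 Nov 12, 1993 + 12h30m = 23:30 Nov 12, 1993.
The author returns proof corrections: 23:30 Nov 12, 1993 + 7h = 06:30 Nov 13, 1993.
The article appears online: 06:30 Nov 13, 1993 + 11h05m = 17:35 Nov 13, 1993.

17:35 on November 13, 1993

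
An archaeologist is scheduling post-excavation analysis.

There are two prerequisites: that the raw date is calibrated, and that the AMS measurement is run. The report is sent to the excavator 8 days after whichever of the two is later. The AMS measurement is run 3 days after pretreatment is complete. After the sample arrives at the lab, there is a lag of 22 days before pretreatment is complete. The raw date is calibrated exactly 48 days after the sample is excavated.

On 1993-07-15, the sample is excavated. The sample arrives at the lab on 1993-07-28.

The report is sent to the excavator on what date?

The sample is excavated: Jul 15, 1993.
The raw date is calibrated: Jul 15, 1993 + 48 days = Sep 1, 1993.
The sample arrives at the lab: Jul 28, 1993.
Pretreatment is complete: Jul 28, 1993 + 22 days = Aug 19, 1993.
The AMS measurement is run: Aug 19, 1993 + 3 days = Aug 22, 1993.
Both prerequisites met — the raw date is calibrated (Sep 1, 1993), the AMS measurement is run (Aug 22, 1993); the later is Sep 1, 1993.
The report is sent to the excavator: Sep 1, 1993 + 8 days = Sep 9, 1993.

1993-09-09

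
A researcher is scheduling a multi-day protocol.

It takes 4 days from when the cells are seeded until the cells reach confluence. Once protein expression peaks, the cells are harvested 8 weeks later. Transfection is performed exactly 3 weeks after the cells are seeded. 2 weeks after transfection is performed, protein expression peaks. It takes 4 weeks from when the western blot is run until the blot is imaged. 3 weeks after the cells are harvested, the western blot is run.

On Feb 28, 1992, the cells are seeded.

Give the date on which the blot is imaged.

Jul 17, 1992

The cells are seeded: Feb 28, 1992.
Transfection is performed: Feb 28, 1992 + 3 weeks = Mar 20, 1992.
Protein expression peaks: Mar 20, 1992 + 2 weeks = Apr 3, 1992.
The cells are harvested: Apr 3, 1992 + 8 weeks = May 29, 1992.
The western blot is run: May 29, 1992 + 3 weeks = Jun 19, 1992.
The blot is imaged: Jun 19, 1992 + 4 weeks = Jul 17, 1992.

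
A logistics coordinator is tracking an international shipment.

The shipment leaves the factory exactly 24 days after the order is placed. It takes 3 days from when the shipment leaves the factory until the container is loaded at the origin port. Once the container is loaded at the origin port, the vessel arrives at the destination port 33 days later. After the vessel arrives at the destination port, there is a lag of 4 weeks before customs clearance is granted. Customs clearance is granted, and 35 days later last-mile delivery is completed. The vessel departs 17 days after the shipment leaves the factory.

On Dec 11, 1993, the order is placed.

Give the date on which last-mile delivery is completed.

The order is placed: Dec 11, 1993.
The shipment leaves the factory: Dec 11, 1993 + 24 days = Jan 4, 1994.
The container is loaded at the origin port: Jan 4, 1994 + 3 days = Jan 7, 1994.
The vessel arrives at the destination port: Jan 7, 1994 + 33 days = Feb 9, 1994.
Customs clearance is granted: Feb 9, 1994 + 4 weeks = Mar 9, 1994.
Last-mile delivery is completed: Mar 9, 1994 + 35 days = Apr 13, 1994.

Apr 13, 1994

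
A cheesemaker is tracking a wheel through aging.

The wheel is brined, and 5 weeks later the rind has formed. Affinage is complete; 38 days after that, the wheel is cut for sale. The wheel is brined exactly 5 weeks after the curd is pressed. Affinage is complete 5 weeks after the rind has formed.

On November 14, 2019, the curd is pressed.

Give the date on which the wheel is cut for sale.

The curd is pressed: Nov 14, 2019.
The wheel is brined: Nov 14, 2019 + 5 weeks = Dec 19, 2019.
The rind has formed: Dec 19, 2019 + 5 weeks = Jan 23, 2020.
Affinage is complete: Jan 23, 2020 + 5 weeks = Feb 27, 2020.
The wheel is cut for sale: Feb 27, 2020 + 38 days = Apr 5, 2020.

April 5, 2020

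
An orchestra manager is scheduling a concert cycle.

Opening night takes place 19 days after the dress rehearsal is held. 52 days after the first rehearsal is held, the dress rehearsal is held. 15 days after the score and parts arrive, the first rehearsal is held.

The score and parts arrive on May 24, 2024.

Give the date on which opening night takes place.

Aug 18, 2024

The score and parts arrive: May 24, 2024.
The first rehearsal is held: May 24, 2024 + 15 days = Jun 8, 2024.
The dress rehearsal is held: Jun 8, 2024 + 52 days = Jul 30, 2024.
Opening night takes place: Jul 30, 2024 + 19 days = Aug 18, 2024.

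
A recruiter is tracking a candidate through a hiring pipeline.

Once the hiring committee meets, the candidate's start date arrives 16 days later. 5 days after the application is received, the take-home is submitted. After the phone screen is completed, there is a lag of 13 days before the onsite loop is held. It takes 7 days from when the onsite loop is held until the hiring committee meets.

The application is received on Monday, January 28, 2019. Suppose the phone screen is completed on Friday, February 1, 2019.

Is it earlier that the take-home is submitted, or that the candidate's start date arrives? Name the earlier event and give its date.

The application is received: Jan 28, 2019.
The take-home is submitted: Jan 28, 2019 + 5 days = Feb 2, 2019.
The phone screen is completed: Feb 1, 2019.
The onsite loop is held: Feb 1, 2019 + 13 days = Feb 14, 2019.
The hiring committee meets: Feb 14, 2019 + 7 days = Feb 21, 2019.
The candidate's start date arrives: Feb 21, 2019 + 16 days = Mar 9, 2019.
Comparing: the take-home is submitted on Feb 2, 2019 vs the candidate's start date arrives on Mar 9, 2019. Earlier: the take-home is submitted.

The take-home is submitted — Saturday, February 2, 2019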